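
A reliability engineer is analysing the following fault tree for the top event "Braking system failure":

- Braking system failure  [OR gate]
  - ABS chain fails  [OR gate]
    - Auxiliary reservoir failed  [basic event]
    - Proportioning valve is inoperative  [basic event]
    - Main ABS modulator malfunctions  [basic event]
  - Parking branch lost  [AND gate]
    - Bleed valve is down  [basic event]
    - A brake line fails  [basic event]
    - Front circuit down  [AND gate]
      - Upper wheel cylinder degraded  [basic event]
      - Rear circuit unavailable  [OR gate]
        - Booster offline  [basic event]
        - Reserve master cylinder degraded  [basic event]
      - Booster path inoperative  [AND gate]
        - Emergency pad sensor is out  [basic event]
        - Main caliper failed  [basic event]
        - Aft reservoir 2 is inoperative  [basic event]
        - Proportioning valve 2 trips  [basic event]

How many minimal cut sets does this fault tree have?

5

ABS chain fails [OR]: union of children's cut sets → 3 cut set(s).
Rear circuit unavailable [OR]: union of children's cut sets → 2 cut set(s).
Booster path inoperative [AND]: one cut set from each child combined → 1 × 1 × 1 × 1 = 1 cut set(s).
Front circuit down [AND]: one cut set from each child combined → 1 × 2 × 1 = 2 cut set(s).
Parking branch lost [AND]: one cut set from each child combined → 1 × 1 × 2 = 2 cut set(s).
Braking system failure [OR]: union of children's cut sets → 5 cut set(s).
Minimal cut sets: {Auxiliary reservoir failed}; {Proportioning valve is inoperative}; {Main ABS modulator malfunctions}; {A brake line fails, Aft reservoir 2 is inoperative, Bleed valve is down, Booster offline, Emergency pad sensor is out, Main caliper failed, Proportioning valve 2 trips, Upper wheel cylinder degraded}; {A brake line fails, Aft reservoir 2 is inoperative, Bleed valve is down, Emergency pad sensor is out, Main caliper failed, Proportioning valve 2 trips, Reserve master cylinder degraded, Upper wheel cylinder degraded}.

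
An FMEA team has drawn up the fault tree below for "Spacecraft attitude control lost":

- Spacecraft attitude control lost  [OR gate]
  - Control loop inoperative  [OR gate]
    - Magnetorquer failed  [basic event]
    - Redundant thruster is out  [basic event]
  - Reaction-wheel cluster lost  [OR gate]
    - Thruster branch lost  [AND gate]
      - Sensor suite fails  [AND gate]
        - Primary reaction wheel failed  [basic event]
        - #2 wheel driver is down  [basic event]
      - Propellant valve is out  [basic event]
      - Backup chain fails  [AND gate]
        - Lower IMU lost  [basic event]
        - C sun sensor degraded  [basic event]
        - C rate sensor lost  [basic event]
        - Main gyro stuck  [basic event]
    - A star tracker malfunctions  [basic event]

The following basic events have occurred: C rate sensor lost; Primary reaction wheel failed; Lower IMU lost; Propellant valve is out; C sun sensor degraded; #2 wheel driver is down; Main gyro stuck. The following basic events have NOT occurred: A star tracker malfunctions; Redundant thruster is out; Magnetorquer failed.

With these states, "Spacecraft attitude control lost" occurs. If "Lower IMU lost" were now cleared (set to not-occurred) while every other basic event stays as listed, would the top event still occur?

Counterfactual: set "Lower IMU lost" to not occurred.
Control loop inoperative [OR]: Magnetorquer failed=not, Redundant thruster is out=not → no input occurs → does not occur.
Sensor suite fails [AND]: Primary reaction wheel failed=occurs, #2 wheel driver is down=occurs → all inputs occur → occurs.
Backup chain fails [AND]: Lower IMU lost=not, C sun sensor degraded=occurs, C rate sensor lost=occurs, Main gyro stuck=occurs → not all inputs occur → does not occur.
Thruster branch lost [AND]: Sensor suite fails=occurs, Propellant valve is out=occurs, Backup chain fails=not → not all inputs occur → does not occur.
Reaction-wheel cluster lost [OR]: Thruster branch lost=not, A star tracker malfunctions=not → no input occurs → does not occur.
Spacecraft attitude control lost [OR]: Control loop inoperative=not, Reaction-wheel cluster lost=not → no input occurs → does not occur.

No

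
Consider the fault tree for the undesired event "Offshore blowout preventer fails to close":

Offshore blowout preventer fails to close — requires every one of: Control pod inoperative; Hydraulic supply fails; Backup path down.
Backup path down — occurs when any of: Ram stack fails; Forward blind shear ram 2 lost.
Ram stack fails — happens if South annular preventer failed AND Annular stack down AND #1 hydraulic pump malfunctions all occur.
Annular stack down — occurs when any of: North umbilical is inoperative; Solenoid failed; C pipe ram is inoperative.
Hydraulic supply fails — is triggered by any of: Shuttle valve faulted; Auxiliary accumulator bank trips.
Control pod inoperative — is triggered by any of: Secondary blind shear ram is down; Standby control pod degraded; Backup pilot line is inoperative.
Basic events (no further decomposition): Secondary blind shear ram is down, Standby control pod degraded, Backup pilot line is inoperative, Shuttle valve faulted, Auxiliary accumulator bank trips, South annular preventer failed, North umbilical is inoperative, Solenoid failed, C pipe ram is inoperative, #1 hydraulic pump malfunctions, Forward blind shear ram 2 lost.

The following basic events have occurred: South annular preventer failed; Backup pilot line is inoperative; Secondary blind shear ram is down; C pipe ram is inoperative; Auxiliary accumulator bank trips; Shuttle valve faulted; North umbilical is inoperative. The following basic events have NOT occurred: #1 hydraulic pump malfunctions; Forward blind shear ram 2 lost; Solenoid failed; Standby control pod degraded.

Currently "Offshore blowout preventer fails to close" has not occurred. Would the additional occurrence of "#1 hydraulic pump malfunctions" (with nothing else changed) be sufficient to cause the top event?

Yes

Counterfactual: set "#1 hydraulic pump malfunctions" to occurred.
Control pod inoperative [OR]: Secondary blind shear ram is down=occurs, Standby control pod degraded=not, Backup pilot line is inoperative=occurs → at least one input occurs → occurs.
Hydraulic supply fails [OR]: Shuttle valve faulted=occurs, Auxiliary accumulator bank trips=occurs → at least one input occurs → occurs.
Annular stack down [OR]: North umbilical is inoperative=occurs, Solenoid failed=not, C pipe ram is inoperative=occurs → at least one input occurs → occurs.
Ram stack fails [AND]: South annular preventer failed=occurs, Annular stack down=occurs, #1 hydraulic pump malfunctions=occurs → all inputs occur → occurs.
Backup path down [OR]: Ram stack fails=occurs, Forward blind shear ram 2 lost=not → at least one input occurs → occurs.
Offshore blowout preventer fails to close [AND]: Control pod inoperative=occurs, Hydraulic supply fails=occurs, Backup path down=occurs → all inputs occur → occurs.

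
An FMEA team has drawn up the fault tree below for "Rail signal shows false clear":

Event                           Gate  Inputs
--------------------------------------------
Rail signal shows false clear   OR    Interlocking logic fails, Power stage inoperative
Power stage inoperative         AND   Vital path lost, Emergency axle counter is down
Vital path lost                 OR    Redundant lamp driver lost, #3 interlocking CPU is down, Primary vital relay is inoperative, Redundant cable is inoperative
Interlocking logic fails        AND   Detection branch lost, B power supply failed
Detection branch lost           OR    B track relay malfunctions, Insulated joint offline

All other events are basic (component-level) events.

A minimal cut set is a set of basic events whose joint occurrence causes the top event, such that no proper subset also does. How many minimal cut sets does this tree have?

Detection branch lost [OR]: union of children's cut sets → 2 cut set(s).
Interlocking logic fails [AND]: one cut set from each child combined → 2 × 1 = 2 cut set(s).
Vital path lost [OR]: union of children's cut sets → 4 cut set(s).
Power stage inoperative [AND]: one cut set from each child combined → 4 × 1 = 4 cut set(s).
Rail signal shows false clear [OR]: union of children's cut sets → 6 cut set(s).
Minimal cut sets: {B power supply failed, B track relay malfunctions}; {B power supply failed, Insulated joint offline}; {Emergency axle counter is down, Redundant lamp driver lost}; {#3 interlocking CPU is down, Emergency axle counter is down}; {Emergency axle counter is down, Primary vital relay is inoperative}; {Emergency axle counter is down, Redundant cable is inoperative}.

6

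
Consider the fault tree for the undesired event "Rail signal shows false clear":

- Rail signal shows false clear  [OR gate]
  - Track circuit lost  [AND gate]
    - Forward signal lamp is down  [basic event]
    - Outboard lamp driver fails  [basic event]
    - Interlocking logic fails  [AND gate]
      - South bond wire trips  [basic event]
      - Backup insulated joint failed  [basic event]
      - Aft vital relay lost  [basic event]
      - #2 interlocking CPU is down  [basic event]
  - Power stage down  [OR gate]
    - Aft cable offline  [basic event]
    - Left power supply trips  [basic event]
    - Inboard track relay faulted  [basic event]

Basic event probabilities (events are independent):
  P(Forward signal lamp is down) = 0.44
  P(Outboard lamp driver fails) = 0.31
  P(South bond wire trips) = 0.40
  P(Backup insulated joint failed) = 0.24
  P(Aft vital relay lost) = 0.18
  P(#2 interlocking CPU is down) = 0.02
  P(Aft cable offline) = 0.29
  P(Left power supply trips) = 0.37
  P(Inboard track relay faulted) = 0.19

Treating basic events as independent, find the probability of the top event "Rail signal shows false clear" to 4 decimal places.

P(Interlocking logic fails) [AND] = 0.40 × 0.24 × 0.18 × 0.02 = 0.000346
P(Track circuit lost) [AND] = 0.44 × 0.31 × 0.000346 = 0.000047
P(Power stage down) [OR] = 1 − (1−0.29) × (1−0.37) × (1−0.19) = 0.637687
P(Rail signal shows false clear) [OR] = 1 − (1−0.000047) × (1−0.637687) = 0.637704
Rounded to 4 decimal places: P(Rail signal shows false clear) ≈ 0.6377.

0.6377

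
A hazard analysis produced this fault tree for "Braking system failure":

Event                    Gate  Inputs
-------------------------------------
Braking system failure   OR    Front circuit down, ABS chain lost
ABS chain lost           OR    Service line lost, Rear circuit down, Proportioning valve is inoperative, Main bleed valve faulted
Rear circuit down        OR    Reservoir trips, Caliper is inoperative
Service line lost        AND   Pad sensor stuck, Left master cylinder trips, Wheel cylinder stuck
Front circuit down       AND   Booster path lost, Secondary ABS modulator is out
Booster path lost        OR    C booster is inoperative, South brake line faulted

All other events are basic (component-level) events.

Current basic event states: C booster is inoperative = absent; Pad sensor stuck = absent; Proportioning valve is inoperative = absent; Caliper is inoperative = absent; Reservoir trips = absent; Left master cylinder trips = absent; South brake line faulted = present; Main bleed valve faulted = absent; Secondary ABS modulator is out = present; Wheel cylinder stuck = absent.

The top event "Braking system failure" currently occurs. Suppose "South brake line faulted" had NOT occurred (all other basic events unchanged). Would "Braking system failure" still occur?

Counterfactual: set "South brake line faulted" to not occurred.
Booster path lost [OR]: C booster is inoperative=not, South brake line faulted=not → no input occurs → does not occur.
Front circuit down [AND]: Booster path lost=not, Secondary ABS modulator is out=occurs → not all inputs occur → does not occur.
Service line lost [AND]: Pad sensor stuck=not, Left master cylinder trips=not, Wheel cylinder stuck=not → not all inputs occur → does not occur.
Rear circuit down [OR]: Reservoir trips=not, Caliper is inoperative=not → no input occurs → does not occur.
ABS chain lost [OR]: Service line lost=not, Rear circuit down=not, Proportioning valve is inoperative=not, Main bleed valve faulted=not → no input occurs → does not occur.
Braking system failure [OR]: Front circuit down=not, ABS chain lost=not → no input occurs → does not occur.

No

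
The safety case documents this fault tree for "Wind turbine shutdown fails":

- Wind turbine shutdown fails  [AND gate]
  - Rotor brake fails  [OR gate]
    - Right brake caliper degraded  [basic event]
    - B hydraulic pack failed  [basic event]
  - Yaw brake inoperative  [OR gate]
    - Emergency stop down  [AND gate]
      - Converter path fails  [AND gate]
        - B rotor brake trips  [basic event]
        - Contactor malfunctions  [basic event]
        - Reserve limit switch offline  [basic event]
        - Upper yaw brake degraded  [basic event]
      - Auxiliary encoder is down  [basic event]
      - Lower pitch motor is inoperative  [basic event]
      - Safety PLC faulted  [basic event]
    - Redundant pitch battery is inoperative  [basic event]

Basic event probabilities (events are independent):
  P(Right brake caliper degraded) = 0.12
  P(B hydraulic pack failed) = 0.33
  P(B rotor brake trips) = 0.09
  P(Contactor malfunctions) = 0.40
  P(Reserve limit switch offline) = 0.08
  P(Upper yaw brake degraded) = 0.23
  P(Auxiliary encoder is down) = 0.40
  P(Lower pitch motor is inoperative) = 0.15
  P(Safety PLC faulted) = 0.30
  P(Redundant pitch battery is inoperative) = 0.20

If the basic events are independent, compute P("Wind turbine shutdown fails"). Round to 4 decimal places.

0.0821

P(Rotor brake fails) [OR] = 1 − (1−0.12) × (1−0.33) = 0.410400
P(Converter path fails) [AND] = 0.09 × 0.40 × 0.08 × 0.23 = 0.000662
P(Emergency stop down) [AND] = 0.000662 × 0.40 × 0.15 × 0.30 = 0.000012
P(Yaw brake inoperative) [OR] = 1 − (1−0.000012) × (1−0.20) = 0.200010
P(Wind turbine shutdown fails) [AND] = 0.410400 × 0.200010 = 0.082084
Rounded to 4 decimal places: P(Wind turbine shutdown fails) ≈ 0.0821.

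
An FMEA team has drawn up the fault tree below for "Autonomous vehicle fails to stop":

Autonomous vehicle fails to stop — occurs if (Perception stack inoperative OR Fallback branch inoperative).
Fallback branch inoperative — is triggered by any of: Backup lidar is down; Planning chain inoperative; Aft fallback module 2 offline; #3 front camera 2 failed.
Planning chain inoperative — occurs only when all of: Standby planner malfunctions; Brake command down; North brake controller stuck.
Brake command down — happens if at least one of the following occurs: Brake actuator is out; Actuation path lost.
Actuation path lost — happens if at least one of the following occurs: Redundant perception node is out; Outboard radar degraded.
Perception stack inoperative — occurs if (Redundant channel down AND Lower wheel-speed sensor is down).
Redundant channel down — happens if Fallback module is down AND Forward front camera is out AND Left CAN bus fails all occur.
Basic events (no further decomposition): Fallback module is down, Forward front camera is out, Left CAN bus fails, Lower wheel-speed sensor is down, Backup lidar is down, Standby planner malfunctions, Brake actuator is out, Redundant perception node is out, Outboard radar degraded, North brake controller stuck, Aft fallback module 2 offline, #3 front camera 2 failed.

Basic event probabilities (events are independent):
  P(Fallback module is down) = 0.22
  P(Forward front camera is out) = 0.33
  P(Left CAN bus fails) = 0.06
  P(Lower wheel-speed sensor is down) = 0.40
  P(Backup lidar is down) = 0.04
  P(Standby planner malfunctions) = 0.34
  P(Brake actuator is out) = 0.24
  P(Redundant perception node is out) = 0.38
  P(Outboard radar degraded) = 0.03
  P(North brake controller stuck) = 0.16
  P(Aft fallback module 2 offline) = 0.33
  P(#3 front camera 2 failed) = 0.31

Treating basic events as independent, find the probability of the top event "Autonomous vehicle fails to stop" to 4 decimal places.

P(Redundant channel down) [AND] = 0.22 × 0.33 × 0.06 = 0.004356
P(Perception stack inoperative) [AND] = 0.004356 × 0.40 = 0.001742
P(Actuation path lost) [OR] = 1 − (1−0.38) × (1−0.03) = 0.398600
P(Brake command down) [OR] = 1 − (1−0.24) × (1−0.398600) = 0.542936
P(Planning chain inoperative) [AND] = 0.34 × 0.542936 × 0.16 = 0.029536
P(Fallback branch inoperative) [OR] = 1 − (1−0.04) × (1−0.029536) × (1−0.33) × (1−0.31) = 0.569300
P(Autonomous vehicle fails to stop) [OR] = 1 − (1−0.001742) × (1−0.569300) = 0.570050
Rounded to 4 decimal places: P(Autonomous vehicle fails to stop) ≈ 0.5701.

0.5701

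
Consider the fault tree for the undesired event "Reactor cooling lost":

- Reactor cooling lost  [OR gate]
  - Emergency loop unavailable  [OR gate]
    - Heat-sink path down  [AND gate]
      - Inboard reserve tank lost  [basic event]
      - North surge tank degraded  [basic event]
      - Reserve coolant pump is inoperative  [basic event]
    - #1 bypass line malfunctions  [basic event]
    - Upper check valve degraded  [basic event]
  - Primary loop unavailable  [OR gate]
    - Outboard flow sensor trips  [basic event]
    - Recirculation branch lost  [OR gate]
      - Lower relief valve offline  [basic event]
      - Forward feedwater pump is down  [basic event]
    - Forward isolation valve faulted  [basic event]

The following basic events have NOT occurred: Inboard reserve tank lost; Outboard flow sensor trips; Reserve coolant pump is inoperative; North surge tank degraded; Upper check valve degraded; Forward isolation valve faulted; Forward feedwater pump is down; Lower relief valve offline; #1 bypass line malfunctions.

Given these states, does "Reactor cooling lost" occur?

No

Heat-sink path down [AND]: Inboard reserve tank lost=not, North surge tank degraded=not, Reserve coolant pump is inoperative=not → not all inputs occur → does not occur.
Emergency loop unavailable [OR]: Heat-sink path down=not, #1 bypass line malfunctions=not, Upper check valve degraded=not → no input occurs → does not occur.
Recirculation branch lost [OR]: Lower relief valve offline=not, Forward feedwater pump is down=not → no input occurs → does not occur.
Primary loop unavailable [OR]: Outboard flow sensor trips=not, Recirculation branch lost=not, Forward isolation valve faulted=not → no input occurs → does not occur.
Reactor cooling lost [OR]: Emergency loop unavailable=not, Primary loop unavailable=not → no input occurs → does not occur.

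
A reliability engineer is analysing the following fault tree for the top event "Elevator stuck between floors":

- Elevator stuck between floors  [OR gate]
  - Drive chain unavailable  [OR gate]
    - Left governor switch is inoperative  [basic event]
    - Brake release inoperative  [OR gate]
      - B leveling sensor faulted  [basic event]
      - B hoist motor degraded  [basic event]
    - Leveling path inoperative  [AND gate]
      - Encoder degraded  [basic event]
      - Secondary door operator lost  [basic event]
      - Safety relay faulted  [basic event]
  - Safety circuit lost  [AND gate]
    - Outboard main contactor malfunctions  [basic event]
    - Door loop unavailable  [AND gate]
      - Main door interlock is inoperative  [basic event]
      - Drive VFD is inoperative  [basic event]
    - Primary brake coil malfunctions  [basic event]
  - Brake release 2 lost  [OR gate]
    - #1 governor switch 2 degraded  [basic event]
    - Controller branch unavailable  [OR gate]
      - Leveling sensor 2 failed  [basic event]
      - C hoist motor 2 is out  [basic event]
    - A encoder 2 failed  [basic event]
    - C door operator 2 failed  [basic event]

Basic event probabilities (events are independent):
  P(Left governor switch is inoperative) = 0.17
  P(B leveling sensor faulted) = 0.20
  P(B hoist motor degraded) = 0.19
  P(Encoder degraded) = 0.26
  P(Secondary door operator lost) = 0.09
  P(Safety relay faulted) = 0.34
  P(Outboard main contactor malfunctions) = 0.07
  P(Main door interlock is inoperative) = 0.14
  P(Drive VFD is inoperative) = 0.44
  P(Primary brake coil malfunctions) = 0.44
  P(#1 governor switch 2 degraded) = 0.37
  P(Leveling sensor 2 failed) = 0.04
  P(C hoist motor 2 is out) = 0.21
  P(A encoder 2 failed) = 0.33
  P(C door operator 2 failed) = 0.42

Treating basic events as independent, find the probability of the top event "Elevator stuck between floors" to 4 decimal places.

P(Brake release inoperative) [OR] = 1 − (1−0.20) × (1−0.19) = 0.352000
P(Leveling path inoperative) [AND] = 0.26 × 0.09 × 0.34 = 0.007956
P(Drive chain unavailable) [OR] = 1 − (1−0.17) × (1−0.352000) × (1−0.007956) = 0.466439
P(Door loop unavailable) [AND] = 0.14 × 0.44 = 0.061600
P(Safety circuit lost) [AND] = 0.07 × 0.061600 × 0.44 = 0.001897
P(Controller branch unavailable) [OR] = 1 − (1−0.04) × (1−0.21) = 0.241600
P(Brake release 2 lost) [OR] = 1 − (1−0.37) × (1−0.241600) × (1−0.33) × (1−0.42) = 0.814330
P(Elevator stuck between floors) [OR] = 1 − (1−0.466439) × (1−0.001897) × (1−0.814330) = 0.901122
Rounded to 4 decimal places: P(Elevator stuck between floors) ≈ 0.9011.

0.9011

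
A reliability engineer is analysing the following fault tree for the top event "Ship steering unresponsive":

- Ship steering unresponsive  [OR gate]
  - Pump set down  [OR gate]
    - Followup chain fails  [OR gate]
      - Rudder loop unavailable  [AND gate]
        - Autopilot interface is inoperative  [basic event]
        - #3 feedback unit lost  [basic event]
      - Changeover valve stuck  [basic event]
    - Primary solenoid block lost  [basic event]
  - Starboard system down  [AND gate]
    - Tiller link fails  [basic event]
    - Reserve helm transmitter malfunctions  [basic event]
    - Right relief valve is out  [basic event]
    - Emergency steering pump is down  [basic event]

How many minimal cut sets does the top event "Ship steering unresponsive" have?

4

Rudder loop unavailable [AND]: one cut set from each child combined → 1 × 1 = 1 cut set(s).
Followup chain fails [OR]: union of children's cut sets → 2 cut set(s).
Pump set down [OR]: union of children's cut sets → 3 cut set(s).
Starboard system down [AND]: one cut set from each child combined → 1 × 1 × 1 × 1 = 1 cut set(s).
Ship steering unresponsive [OR]: union of children's cut sets → 4 cut set(s).
Minimal cut sets: {#3 feedback unit lost, Autopilot interface is inoperative}; {Changeover valve stuck}; {Primary solenoid block lost}; {Emergency steering pump is down, Reserve helm transmitter malfunctions, Right relief valve is out, Tiller link fails}.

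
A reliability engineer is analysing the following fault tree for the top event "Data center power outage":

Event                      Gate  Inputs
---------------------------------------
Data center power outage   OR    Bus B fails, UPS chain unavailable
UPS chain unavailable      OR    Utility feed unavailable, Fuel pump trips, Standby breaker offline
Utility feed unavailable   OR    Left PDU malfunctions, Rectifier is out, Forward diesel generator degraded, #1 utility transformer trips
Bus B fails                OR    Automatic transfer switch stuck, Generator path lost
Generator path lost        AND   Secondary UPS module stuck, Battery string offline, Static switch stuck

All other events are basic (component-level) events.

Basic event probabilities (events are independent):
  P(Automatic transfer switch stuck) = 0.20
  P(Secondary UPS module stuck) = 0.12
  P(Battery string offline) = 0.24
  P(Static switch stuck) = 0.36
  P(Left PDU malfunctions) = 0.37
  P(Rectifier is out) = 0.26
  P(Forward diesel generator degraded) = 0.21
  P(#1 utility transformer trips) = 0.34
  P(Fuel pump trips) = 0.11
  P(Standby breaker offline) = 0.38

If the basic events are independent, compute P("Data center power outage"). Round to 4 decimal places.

P(Generator path lost) [AND] = 0.12 × 0.24 × 0.36 = 0.010368
P(Bus B fails) [OR] = 1 − (1−0.20) × (1−0.010368) = 0.208294
P(Utility feed unavailable) [OR] = 1 − (1−0.37) × (1−0.26) × (1−0.21) × (1−0.34) = 0.756923
P(UPS chain unavailable) [OR] = 1 − (1−0.756923) × (1−0.11) × (1−0.38) = 0.865870
P(Data center power outage) [OR] = 1 − (1−0.208294) × (1−0.865870) = 0.893808
Rounded to 4 decimal places: P(Data center power outage) ≈ 0.8938.

0.8938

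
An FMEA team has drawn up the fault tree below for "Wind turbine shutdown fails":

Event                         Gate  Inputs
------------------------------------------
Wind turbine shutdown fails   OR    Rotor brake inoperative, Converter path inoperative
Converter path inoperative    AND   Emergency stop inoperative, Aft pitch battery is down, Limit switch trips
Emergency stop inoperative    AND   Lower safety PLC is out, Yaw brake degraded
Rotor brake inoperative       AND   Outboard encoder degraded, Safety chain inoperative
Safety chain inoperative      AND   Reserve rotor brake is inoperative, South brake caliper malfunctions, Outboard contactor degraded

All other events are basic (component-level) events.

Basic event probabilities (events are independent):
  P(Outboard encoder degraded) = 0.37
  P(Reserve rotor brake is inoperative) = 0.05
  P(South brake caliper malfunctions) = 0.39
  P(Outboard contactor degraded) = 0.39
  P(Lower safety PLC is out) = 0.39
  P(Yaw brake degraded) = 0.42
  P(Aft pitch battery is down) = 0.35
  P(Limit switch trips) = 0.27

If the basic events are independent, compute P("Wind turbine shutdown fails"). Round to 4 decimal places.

0.0182

P(Safety chain inoperative) [AND] = 0.05 × 0.39 × 0.39 = 0.007605
P(Rotor brake inoperative) [AND] = 0.37 × 0.007605 = 0.002814
P(Emergency stop inoperative) [AND] = 0.39 × 0.42 = 0.163800
P(Converter path inoperative) [AND] = 0.163800 × 0.35 × 0.27 = 0.015479
P(Wind turbine shutdown fails) [OR] = 1 − (1−0.002814) × (1−0.015479) = 0.018249
Rounded to 4 decimal places: P(Wind turbine shutdown fails) ≈ 0.0182.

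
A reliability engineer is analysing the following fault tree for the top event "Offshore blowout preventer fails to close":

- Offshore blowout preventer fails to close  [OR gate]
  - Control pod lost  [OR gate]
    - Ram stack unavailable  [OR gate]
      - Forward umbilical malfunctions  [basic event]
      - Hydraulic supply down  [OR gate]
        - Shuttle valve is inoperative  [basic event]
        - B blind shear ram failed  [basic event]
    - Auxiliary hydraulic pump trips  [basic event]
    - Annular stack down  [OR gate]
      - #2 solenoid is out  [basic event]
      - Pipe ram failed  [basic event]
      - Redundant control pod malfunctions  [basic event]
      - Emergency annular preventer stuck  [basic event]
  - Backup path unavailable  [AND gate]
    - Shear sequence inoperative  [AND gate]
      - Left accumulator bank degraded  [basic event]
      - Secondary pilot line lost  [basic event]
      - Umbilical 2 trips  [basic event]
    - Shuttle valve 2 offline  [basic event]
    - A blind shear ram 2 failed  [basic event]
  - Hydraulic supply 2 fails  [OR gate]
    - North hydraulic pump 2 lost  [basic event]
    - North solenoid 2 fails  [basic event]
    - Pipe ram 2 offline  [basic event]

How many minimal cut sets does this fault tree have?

12

Hydraulic supply down [OR]: union of children's cut sets → 2 cut set(s).
Ram stack unavailable [OR]: union of children's cut sets → 3 cut set(s).
Annular stack down [OR]: union of children's cut sets → 4 cut set(s).
Control pod lost [OR]: union of children's cut sets → 8 cut set(s).
Shear sequence inoperative [AND]: one cut set from each child combined → 1 × 1 × 1 = 1 cut set(s).
Backup path unavailable [AND]: one cut set from each child combined → 1 × 1 × 1 = 1 cut set(s).
Hydraulic supply 2 fails [OR]: union of children's cut sets → 3 cut set(s).
Offshore blowout preventer fails to close [OR]: union of children's cut sets → 12 cut set(s).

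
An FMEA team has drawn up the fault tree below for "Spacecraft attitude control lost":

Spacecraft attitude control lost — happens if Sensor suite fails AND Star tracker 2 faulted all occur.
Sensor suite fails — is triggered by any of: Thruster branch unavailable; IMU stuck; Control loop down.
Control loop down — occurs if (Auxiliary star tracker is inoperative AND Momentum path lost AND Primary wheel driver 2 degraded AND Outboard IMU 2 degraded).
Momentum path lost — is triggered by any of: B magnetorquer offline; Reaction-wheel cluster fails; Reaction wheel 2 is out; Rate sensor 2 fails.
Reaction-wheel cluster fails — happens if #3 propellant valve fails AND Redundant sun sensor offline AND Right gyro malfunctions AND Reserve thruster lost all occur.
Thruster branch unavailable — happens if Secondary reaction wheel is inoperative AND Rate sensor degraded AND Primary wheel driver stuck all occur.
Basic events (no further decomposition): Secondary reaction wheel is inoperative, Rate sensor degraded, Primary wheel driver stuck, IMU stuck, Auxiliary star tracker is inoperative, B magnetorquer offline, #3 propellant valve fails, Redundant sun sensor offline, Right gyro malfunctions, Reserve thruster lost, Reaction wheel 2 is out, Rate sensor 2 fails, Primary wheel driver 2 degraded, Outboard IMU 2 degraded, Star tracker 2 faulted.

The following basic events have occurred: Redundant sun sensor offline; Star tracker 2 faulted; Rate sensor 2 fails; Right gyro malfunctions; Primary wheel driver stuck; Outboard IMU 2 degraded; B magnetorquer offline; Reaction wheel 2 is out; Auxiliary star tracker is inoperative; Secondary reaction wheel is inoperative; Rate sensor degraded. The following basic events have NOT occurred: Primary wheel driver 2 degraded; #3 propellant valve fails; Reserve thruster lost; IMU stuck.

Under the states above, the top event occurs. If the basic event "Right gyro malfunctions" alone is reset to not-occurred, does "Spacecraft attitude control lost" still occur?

Yes

Counterfactual: set "Right gyro malfunctions" to not occurred.
Thruster branch unavailable [AND]: Secondary reaction wheel is inoperative=occurs, Rate sensor degraded=occurs, Primary wheel driver stuck=occurs → all inputs occur → occurs.
Reaction-wheel cluster fails [AND]: #3 propellant valve fails=not, Redundant sun sensor offline=occurs, Right gyro malfunctions=not, Reserve thruster lost=not → not all inputs occur → does not occur.
Momentum path lost [OR]: B magnetorquer offline=occurs, Reaction-wheel cluster fails=not, Reaction wheel 2 is out=occurs, Rate sensor 2 fails=occurs → at least one input occurs → occurs.
Control loop down [AND]: Auxiliary star tracker is inoperative=occurs, Momentum path lost=occurs, Primary wheel driver 2 degraded=not, Outboard IMU 2 degraded=occurs → not all inputs occur → does not occur.
Sensor suite fails [OR]: Thruster branch unavailable=occurs, IMU stuck=not, Control loop down=not → at least one input occurs → occurs.
Spacecraft attitude control lost [AND]: Sensor suite fails=occurs, Star tracker 2 faulted=occurs → all inputs occur → occurs.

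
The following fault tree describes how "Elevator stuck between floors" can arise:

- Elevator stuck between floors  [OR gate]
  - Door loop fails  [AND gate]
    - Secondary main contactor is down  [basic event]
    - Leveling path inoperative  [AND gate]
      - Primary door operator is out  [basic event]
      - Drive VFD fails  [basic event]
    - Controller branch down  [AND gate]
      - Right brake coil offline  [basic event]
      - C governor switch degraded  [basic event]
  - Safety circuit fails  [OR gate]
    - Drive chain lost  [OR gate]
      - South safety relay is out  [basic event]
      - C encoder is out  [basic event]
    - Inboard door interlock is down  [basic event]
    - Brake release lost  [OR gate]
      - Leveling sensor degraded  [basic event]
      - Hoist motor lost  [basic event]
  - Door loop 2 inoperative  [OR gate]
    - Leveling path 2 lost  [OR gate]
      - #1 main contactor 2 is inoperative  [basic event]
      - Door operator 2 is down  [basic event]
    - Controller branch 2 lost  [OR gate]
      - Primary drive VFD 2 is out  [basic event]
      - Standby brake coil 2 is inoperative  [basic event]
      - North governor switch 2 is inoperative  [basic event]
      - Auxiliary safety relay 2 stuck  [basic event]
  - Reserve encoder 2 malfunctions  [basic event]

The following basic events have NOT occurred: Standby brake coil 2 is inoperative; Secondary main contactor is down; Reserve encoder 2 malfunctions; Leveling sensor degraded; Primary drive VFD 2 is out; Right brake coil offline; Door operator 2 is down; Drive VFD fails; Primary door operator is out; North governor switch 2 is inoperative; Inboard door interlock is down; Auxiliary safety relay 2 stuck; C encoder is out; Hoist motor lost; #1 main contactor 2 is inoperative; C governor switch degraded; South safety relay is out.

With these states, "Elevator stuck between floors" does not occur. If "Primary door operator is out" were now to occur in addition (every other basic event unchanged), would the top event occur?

Counterfactual: set "Primary door operator is out" to occurred.
Leveling path inoperative [AND]: Primary door operator is out=occurs, Drive VFD fails=not → not all inputs occur → does not occur.
Controller branch down [AND]: Right brake coil offline=not, C governor switch degraded=not → not all inputs occur → does not occur.
Door loop fails [AND]: Secondary main contactor is down=not, Leveling path inoperative=not, Controller branch down=not → not all inputs occur → does not occur.
Drive chain lost [OR]: South safety relay is out=not, C encoder is out=not → no input occurs → does not occur.
Brake release lost [OR]: Leveling sensor degraded=not, Hoist motor lost=not → no input occurs → does not occur.
Safety circuit fails [OR]: Drive chain lost=not, Inboard door interlock is down=not, Brake release lost=not → no input occurs → does not occur.
Leveling path 2 lost [OR]: #1 main contactor 2 is inoperative=not, Door operator 2 is down=not → no input occurs → does not occur.
Controller branch 2 lost [OR]: Primary drive VFD 2 is out=not, Standby brake coil 2 is inoperative=not, North governor switch 2 is inoperative=not, Auxiliary safety relay 2 stuck=not → no input occurs → does not occur.
Door loop 2 inoperative [OR]: Leveling path 2 lost=not, Controller branch 2 lost=not → no input occurs → does not occur.
Elevator stuck between floors [OR]: Door loop fails=not, Safety circuit fails=not, Door loop 2 inoperative=not, Reserve encoder 2 malfunctions=not → no input occurs → does not occur.

No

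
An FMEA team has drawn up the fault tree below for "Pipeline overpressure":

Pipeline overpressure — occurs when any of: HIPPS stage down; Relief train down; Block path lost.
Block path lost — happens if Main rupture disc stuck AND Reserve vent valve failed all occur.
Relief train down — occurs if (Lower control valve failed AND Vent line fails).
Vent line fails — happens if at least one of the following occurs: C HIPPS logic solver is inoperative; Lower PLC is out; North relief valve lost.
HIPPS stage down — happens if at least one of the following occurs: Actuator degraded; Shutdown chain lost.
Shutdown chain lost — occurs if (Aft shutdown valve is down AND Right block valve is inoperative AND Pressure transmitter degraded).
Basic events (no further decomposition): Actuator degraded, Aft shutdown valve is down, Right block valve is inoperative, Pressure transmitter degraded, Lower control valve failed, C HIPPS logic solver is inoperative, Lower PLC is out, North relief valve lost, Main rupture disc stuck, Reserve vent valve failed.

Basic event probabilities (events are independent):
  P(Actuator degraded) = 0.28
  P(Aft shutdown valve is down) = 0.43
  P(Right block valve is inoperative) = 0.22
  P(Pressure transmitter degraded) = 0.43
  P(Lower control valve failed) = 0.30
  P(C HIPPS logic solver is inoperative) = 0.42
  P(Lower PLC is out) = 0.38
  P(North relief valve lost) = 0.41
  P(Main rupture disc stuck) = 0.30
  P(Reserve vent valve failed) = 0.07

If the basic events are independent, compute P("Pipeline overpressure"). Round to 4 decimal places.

0.4836

P(Shutdown chain lost) [AND] = 0.43 × 0.22 × 0.43 = 0.040678
P(HIPPS stage down) [OR] = 1 − (1−0.28) × (1−0.040678) = 0.309288
P(Vent line fails) [OR] = 1 − (1−0.42) × (1−0.38) × (1−0.41) = 0.787836
P(Relief train down) [AND] = 0.30 × 0.787836 = 0.236351
P(Block path lost) [AND] = 0.30 × 0.07 = 0.021000
P(Pipeline overpressure) [OR] = 1 − (1−0.309288) × (1−0.236351) × (1−0.021000) = 0.483615
Rounded to 4 decimal places: P(Pipeline overpressure) ≈ 0.4836.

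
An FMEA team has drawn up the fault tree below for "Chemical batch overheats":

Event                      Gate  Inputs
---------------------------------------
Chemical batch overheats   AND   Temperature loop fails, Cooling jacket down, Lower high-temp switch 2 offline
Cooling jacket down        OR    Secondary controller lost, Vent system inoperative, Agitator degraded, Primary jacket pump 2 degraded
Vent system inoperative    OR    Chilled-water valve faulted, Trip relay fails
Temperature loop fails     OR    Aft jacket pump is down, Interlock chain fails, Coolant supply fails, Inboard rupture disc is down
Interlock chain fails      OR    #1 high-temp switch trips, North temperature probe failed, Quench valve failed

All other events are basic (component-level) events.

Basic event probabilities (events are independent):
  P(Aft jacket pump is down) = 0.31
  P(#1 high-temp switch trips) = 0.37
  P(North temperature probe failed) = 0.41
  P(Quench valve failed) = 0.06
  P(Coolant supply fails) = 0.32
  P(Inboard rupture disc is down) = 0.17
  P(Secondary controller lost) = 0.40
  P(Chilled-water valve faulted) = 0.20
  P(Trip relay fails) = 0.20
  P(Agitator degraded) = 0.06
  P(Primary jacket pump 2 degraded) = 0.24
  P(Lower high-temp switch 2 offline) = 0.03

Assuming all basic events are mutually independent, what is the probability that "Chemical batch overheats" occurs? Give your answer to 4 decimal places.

0.0188

P(Interlock chain fails) [OR] = 1 − (1−0.37) × (1−0.41) × (1−0.06) = 0.650602
P(Temperature loop fails) [OR] = 1 − (1−0.31) × (1−0.650602) × (1−0.32) × (1−0.17) = 0.863932
P(Vent system inoperative) [OR] = 1 − (1−0.20) × (1−0.20) = 0.360000
P(Cooling jacket down) [OR] = 1 − (1−0.40) × (1−0.360000) × (1−0.06) × (1−0.24) = 0.725670
P(Chemical batch overheats) [AND] = 0.863932 × 0.725670 × 0.03 = 0.018808
Rounded to 4 decimal places: P(Chemical batch overheats) ≈ 0.0188.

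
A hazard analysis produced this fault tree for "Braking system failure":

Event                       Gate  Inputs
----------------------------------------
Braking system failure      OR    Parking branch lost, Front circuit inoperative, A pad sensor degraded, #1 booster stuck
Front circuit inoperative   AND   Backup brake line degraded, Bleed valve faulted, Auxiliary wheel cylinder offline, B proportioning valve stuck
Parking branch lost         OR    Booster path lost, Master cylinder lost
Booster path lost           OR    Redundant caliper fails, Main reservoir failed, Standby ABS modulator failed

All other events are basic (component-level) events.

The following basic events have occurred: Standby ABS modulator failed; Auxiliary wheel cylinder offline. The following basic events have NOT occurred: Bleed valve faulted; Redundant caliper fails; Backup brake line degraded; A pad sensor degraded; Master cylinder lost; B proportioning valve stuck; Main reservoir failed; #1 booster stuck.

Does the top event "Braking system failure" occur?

Booster path lost [OR]: Redundant caliper fails=not, Main reservoir failed=not, Standby ABS modulator failed=occurs → at least one input occurs → occurs.
Parking branch lost [OR]: Booster path lost=occurs, Master cylinder lost=not → at least one input occurs → occurs.
Front circuit inoperative [AND]: Backup brake line degraded=not, Bleed valve faulted=not, Auxiliary wheel cylinder offline=occurs, B proportioning valve stuck=not → not all inputs occur → does not occur.
Braking system failure [OR]: Parking branch lost=occurs, Front circuit inoperative=not, A pad sensor degraded=not, #1 booster stuck=not → at least one input occurs → occurs.

Yes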